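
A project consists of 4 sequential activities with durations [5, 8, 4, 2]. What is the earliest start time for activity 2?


Activity 2 starts after activities 1 through 1 complete.
Predecessor durations: [5]
ES = 5 = 5

5


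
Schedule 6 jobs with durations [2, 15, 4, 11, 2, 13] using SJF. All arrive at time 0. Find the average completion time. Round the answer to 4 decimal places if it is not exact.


SJF order (ascending): [2, 2, 4, 11, 13, 15]
Completion times:
  Job 1: burst=2, C=2
  Job 2: burst=2, C=4
  Job 3: burst=4, C=8
  Job 4: burst=11, C=19
  Job 5: burst=13, C=32
  Job 6: burst=15, C=47
Average completion = 112/6 = 18.6667

18.6667


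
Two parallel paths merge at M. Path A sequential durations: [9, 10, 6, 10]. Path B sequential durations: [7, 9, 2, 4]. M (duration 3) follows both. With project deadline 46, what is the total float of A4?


Forward pass: ES(A4) = sum of predecessors on chain A = 25
EF = ES + duration = 25 + 10 = 35
Backward pass: LF(M) = deadline = 46; LS(M) = 46 - 3 = 43
LF(A4) = LS(M) - sum(successors on chain A) = 43 - 0 = 43
LS = LF - duration = 43 - 10 = 33
Total float = LS - ES = 33 - 25 = 8

8


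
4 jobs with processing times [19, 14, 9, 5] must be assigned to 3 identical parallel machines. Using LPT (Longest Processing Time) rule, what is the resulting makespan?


Sort jobs in decreasing order (LPT): [19, 14, 9, 5]
Assign each job to the least loaded machine:
  Machine 1: jobs [19], load = 19
  Machine 2: jobs [14], load = 14
  Machine 3: jobs [9, 5], load = 14
Makespan = max load = 19

19


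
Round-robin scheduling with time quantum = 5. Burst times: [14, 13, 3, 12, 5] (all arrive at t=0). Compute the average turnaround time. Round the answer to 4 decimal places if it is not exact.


Time quantum = 5
Execution trace:
  J1 runs 5 units, time = 5
  J2 runs 5 units, time = 10
  J3 runs 3 units, time = 13
  J4 runs 5 units, time = 18
  J5 runs 5 units, time = 23
  J1 runs 5 units, time = 28
  J2 runs 5 units, time = 33
  J4 runs 5 units, time = 38
  J1 runs 4 units, time = 42
  J2 runs 3 units, time = 45
  J4 runs 2 units, time = 47
Finish times: [42, 45, 13, 47, 23]
Average turnaround = 170/5 = 34.0

34.0


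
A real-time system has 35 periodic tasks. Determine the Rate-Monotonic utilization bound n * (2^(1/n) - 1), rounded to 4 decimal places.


Compute 2^(1/35) = 1.0200016094
Subtract 1: 1.0200016094 - 1 = 0.0200016094
Multiply by n: 35 * 0.0200016094 = 0.7000563290
Round to 4 dp: 0.7001

0.7001


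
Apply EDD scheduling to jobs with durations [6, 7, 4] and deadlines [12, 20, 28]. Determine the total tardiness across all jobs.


Sort by due date (EDD order): [(6, 12), (7, 20), (4, 28)]
Compute completion times and tardiness:
  Job 1: p=6, d=12, C=6, tardiness=max(0,6-12)=0
  Job 2: p=7, d=20, C=13, tardiness=max(0,13-20)=0
  Job 3: p=4, d=28, C=17, tardiness=max(0,17-28)=0
Total tardiness = 0

0


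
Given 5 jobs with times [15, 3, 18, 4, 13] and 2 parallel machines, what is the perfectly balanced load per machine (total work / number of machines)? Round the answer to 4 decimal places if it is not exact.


Total processing time = 15 + 3 + 18 + 4 + 13 = 53
Number of machines = 2
Ideal balanced load = 53 / 2 = 26.5

26.5


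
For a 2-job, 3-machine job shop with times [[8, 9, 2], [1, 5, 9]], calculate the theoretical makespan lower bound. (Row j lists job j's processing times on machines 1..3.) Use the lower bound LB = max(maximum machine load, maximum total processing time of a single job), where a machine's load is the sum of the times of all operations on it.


Machine loads:
  Machine 1: 8 + 1 = 9
  Machine 2: 9 + 5 = 14
  Machine 3: 2 + 9 = 11
Max machine load = 14
Job totals:
  Job 1: 19
  Job 2: 15
Max job total = 19
Lower bound = max(14, 19) = 19

19


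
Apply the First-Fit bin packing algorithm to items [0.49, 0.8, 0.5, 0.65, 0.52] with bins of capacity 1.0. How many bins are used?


Place items sequentially using First-Fit:
  Item 0.49 -> new Bin 1
  Item 0.8 -> new Bin 2
  Item 0.5 -> Bin 1 (now 0.99)
  Item 0.65 -> new Bin 3
  Item 0.52 -> new Bin 4
Total bins used = 4

4


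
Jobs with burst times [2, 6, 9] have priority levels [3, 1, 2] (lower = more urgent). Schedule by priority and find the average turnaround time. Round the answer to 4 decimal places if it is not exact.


Sort by priority (ascending = highest first):
Order: [(1, 6), (2, 9), (3, 2)]
Completion times:
  Priority 1, burst=6, C=6
  Priority 2, burst=9, C=15
  Priority 3, burst=2, C=17
Average turnaround = 38/3 = 12.6667

12.6667


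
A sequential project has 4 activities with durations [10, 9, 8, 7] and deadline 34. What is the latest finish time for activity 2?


LF(activity 2) = deadline - sum of successor durations
Successors: activities 3 through 4 with durations [8, 7]
Sum of successor durations = 15
LF = 34 - 15 = 19

19


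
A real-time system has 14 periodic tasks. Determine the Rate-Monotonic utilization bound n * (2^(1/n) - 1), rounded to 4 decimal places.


Compute 2^(1/14) = 1.0507566387
Subtract 1: 1.0507566387 - 1 = 0.0507566387
Multiply by n: 14 * 0.0507566387 = 0.7105929418
Round to 4 dp: 0.7106

0.7106


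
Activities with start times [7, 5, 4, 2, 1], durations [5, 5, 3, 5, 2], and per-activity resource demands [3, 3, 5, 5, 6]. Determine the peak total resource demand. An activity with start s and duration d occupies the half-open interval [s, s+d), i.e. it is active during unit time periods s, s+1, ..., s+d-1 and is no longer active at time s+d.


Each activity i is active on [start_i, start_i + duration_i).
Compute total resource usage per time slot:
  t=0: active resources = [], total = 0
  t=1: active resources = [6], total = 6
  t=2: active resources = [5, 6], total = 11
  t=3: active resources = [5], total = 5
  t=4: active resources = [5, 5], total = 10
  t=5: active resources = [3, 5, 5], total = 13
  t=6: active resources = [3, 5, 5], total = 13
  t=7: active resources = [3, 3], total = 6
  t=8: active resources = [3, 3], total = 6
  t=9: active resources = [3, 3], total = 6
  t=10: active resources = [3], total = 3
  t=11: active resources = [3], total = 3
Peak resource demand = 13

13


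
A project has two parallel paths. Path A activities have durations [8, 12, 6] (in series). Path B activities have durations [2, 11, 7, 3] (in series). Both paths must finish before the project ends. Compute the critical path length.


Path A total = 8 + 12 + 6 = 26
Path B total = 2 + 11 + 7 + 3 = 23
Critical path = longest path = max(26, 23) = 26

26


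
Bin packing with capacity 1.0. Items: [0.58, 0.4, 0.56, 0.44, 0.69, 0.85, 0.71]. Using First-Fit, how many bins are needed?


Place items sequentially using First-Fit:
  Item 0.58 -> new Bin 1
  Item 0.4 -> Bin 1 (now 0.98)
  Item 0.56 -> new Bin 2
  Item 0.44 -> Bin 2 (now 1.0)
  Item 0.69 -> new Bin 3
  Item 0.85 -> new Bin 4
  Item 0.71 -> new Bin 5
Total bins used = 5

5


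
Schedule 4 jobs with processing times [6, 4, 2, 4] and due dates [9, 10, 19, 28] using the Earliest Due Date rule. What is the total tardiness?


Sort by due date (EDD order): [(6, 9), (4, 10), (2, 19), (4, 28)]
Compute completion times and tardiness:
  Job 1: p=6, d=9, C=6, tardiness=max(0,6-9)=0
  Job 2: p=4, d=10, C=10, tardiness=max(0,10-10)=0
  Job 3: p=2, d=19, C=12, tardiness=max(0,12-19)=0
  Job 4: p=4, d=28, C=16, tardiness=max(0,16-28)=0
Total tardiness = 0

0


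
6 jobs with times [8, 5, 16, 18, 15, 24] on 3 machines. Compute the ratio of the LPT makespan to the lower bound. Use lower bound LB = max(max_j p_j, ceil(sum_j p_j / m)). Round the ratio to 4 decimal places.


LPT order: [24, 18, 16, 15, 8, 5]
Machine loads after assignment: [29, 26, 31]
LPT makespan = 31
Lower bound = max(max_job, ceil(total/3)) = max(24, 29) = 29
Ratio = 31 / 29 = 1.069

1.069


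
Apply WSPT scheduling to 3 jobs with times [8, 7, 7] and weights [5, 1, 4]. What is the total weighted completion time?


Compute p/w ratios and sort ascending (WSPT): [(8, 5), (7, 4), (7, 1)]
Compute weighted completion times:
  Job (p=8,w=5): C=8, w*C=5*8=40
  Job (p=7,w=4): C=15, w*C=4*15=60
  Job (p=7,w=1): C=22, w*C=1*22=22
Total weighted completion time = 122

122


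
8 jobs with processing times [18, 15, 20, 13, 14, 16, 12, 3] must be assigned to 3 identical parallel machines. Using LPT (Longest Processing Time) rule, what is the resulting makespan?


Sort jobs in decreasing order (LPT): [20, 18, 16, 15, 14, 13, 12, 3]
Assign each job to the least loaded machine:
  Machine 1: jobs [20, 13], load = 33
  Machine 2: jobs [18, 14, 3], load = 35
  Machine 3: jobs [16, 15, 12], load = 43
Makespan = max load = 43

43


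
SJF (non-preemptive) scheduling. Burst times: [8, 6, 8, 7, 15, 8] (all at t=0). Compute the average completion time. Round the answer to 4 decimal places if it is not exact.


SJF order (ascending): [6, 7, 8, 8, 8, 15]
Completion times:
  Job 1: burst=6, C=6
  Job 2: burst=7, C=13
  Job 3: burst=8, C=21
  Job 4: burst=8, C=29
  Job 5: burst=8, C=37
  Job 6: burst=15, C=52
Average completion = 158/6 = 26.3333

26.3333


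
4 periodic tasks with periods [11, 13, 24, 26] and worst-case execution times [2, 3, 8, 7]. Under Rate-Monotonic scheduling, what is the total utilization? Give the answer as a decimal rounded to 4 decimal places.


Compute individual utilizations (exact fractions):
  Task 1: C/T = 2/11 (approx. 0.1818)
  Task 2: C/T = 3/13 (approx. 0.2308)
  Task 3: C/T = 8/24 = 1/3 (approx. 0.3333)
  Task 4: C/T = 7/26 (approx. 0.2692)
Total utilization U = 2/11 + 3/13 + 1/3 + 7/26 = 67/66
Rounded to 4 decimal places: U = 1.0152
RM (Liu & Layland) bound for 4 tasks = 0.756828; compare with U = 67/66 (approx. 1.015152)
U > 1, so the task set is not schedulable (processor overloaded).

1.0152


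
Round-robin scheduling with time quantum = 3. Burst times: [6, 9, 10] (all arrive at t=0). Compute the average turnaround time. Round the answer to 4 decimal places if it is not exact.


Time quantum = 3
Execution trace:
  J1 runs 3 units, time = 3
  J2 runs 3 units, time = 6
  J3 runs 3 units, time = 9
  J1 runs 3 units, time = 12
  J2 runs 3 units, time = 15
  J3 runs 3 units, time = 18
  J2 runs 3 units, time = 21
  J3 runs 3 units, time = 24
  J3 runs 1 units, time = 25
Finish times: [12, 21, 25]
Average turnaround = 58/3 = 19.3333

19.3333


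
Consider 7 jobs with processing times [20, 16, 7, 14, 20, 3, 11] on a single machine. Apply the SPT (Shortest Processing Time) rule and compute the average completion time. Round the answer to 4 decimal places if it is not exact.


Sort jobs by processing time (SPT order): [3, 7, 11, 14, 16, 20, 20]
Compute completion times sequentially:
  Job 1: processing = 3, completes at 3
  Job 2: processing = 7, completes at 10
  Job 3: processing = 11, completes at 21
  Job 4: processing = 14, completes at 35
  Job 5: processing = 16, completes at 51
  Job 6: processing = 20, completes at 71
  Job 7: processing = 20, completes at 91
Sum of completion times = 282
Average completion time = 282/7 = 40.2857

40.2857


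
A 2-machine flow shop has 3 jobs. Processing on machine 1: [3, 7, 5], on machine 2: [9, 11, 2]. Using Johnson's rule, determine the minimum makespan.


Apply Johnson's rule:
  Group 1 (a <= b): [(1, 3, 9), (2, 7, 11)]
  Group 2 (a > b): [(3, 5, 2)]
Optimal job order: [1, 2, 3]
Schedule:
  Job 1: M1 done at 3, M2 done at 12
  Job 2: M1 done at 10, M2 done at 23
  Job 3: M1 done at 15, M2 done at 25
Makespan = 25

25


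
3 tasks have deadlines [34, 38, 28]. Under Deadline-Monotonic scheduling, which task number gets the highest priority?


Sort tasks by relative deadline (ascending):
  Task 3: deadline = 28
  Task 1: deadline = 34
  Task 2: deadline = 38
Priority order (highest first): [3, 1, 2]
Highest priority task = 3

3


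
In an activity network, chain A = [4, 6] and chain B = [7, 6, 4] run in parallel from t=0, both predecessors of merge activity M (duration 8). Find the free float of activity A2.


ES(A2) = sum of predecessors on chain A = 4
EF(A2) = ES + duration = 4 + 6 = 10
Successor of A2 is M. ES(M) = max(sum(A), sum(B)) = max(10, 17) = 17
Free float = ES(successor) - EF(current) = 17 - 10 = 7

7


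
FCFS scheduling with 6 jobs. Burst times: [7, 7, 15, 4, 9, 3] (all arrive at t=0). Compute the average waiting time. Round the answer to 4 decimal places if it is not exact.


FCFS order (as given): [7, 7, 15, 4, 9, 3]
Waiting times:
  Job 1: wait = 0
  Job 2: wait = 7
  Job 3: wait = 14
  Job 4: wait = 29
  Job 5: wait = 33
  Job 6: wait = 42
Sum of waiting times = 125
Average waiting time = 125/6 = 20.8333

20.8333


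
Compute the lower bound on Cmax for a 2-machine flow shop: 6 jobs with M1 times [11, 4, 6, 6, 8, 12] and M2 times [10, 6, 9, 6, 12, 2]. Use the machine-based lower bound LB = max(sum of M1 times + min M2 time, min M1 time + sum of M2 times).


LB1 = sum(M1 times) + min(M2 times) = 47 + 2 = 49
LB2 = min(M1 times) + sum(M2 times) = 4 + 45 = 49
Lower bound = max(LB1, LB2) = max(49, 49) = 49

49


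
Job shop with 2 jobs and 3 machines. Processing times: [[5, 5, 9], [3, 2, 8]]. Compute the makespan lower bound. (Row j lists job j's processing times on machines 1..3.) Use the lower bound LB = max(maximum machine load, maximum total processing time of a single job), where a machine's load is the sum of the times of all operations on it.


Machine loads:
  Machine 1: 5 + 3 = 8
  Machine 2: 5 + 2 = 7
  Machine 3: 9 + 8 = 17
Max machine load = 17
Job totals:
  Job 1: 19
  Job 2: 13
Max job total = 19
Lower bound = max(17, 19) = 19

19


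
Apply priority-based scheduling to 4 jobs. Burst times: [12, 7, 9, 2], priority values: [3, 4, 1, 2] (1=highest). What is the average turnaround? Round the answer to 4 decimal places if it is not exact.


Sort by priority (ascending = highest first):
Order: [(1, 9), (2, 2), (3, 12), (4, 7)]
Completion times:
  Priority 1, burst=9, C=9
  Priority 2, burst=2, C=11
  Priority 3, burst=12, C=23
  Priority 4, burst=7, C=30
Average turnaround = 73/4 = 18.25

18.25


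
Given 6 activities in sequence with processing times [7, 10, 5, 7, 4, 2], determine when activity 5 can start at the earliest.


Activity 5 starts after activities 1 through 4 complete.
Predecessor durations: [7, 10, 5, 7]
ES = 7 + 10 + 5 + 7 = 29

29


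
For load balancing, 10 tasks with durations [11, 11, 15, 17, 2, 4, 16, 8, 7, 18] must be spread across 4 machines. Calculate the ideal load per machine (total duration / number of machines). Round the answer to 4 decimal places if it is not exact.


Total processing time = 11 + 11 + 15 + 17 + 2 + 4 + 16 + 8 + 7 + 18 = 109
Number of machines = 4
Ideal balanced load = 109 / 4 = 27.25

27.25


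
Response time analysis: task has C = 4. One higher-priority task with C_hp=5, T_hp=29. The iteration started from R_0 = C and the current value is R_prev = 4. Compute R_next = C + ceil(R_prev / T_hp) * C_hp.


R_next = C + ceil(R_prev / T_hp) * C_hp
ceil(4 / 29) = ceil(0.1379) = 1
Interference = 1 * 5 = 5
R_next = 4 + 5 = 9

9


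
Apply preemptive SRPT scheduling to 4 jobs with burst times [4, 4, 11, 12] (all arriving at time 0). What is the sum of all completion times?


Since all jobs arrive at t=0, SRPT equals SPT ordering.
SPT order: [4, 4, 11, 12]
Completion times:
  Job 1: p=4, C=4
  Job 2: p=4, C=8
  Job 3: p=11, C=19
  Job 4: p=12, C=31
Total completion time = 4 + 8 + 19 + 31 = 62

62


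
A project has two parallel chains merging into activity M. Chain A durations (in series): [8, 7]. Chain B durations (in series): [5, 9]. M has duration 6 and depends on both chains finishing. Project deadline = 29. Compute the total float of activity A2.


Forward pass: ES(A2) = sum of predecessors on chain A = 8
EF = ES + duration = 8 + 7 = 15
Backward pass: LF(M) = deadline = 29; LS(M) = 29 - 6 = 23
LF(A2) = LS(M) - sum(successors on chain A) = 23 - 0 = 23
LS = LF - duration = 23 - 7 = 16
Total float = LS - ES = 16 - 8 = 8

8


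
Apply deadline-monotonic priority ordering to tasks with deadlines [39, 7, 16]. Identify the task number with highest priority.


Sort tasks by relative deadline (ascending):
  Task 2: deadline = 7
  Task 3: deadline = 16
  Task 1: deadline = 39
Priority order (highest first): [2, 3, 1]
Highest priority task = 2

2


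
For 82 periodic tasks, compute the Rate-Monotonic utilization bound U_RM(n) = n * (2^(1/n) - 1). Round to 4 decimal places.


Compute 2^(1/82) = 1.0084888420
Subtract 1: 1.0084888420 - 1 = 0.0084888420
Multiply by n: 82 * 0.0084888420 = 0.6960850440
Round to 4 dp: 0.6961

0.6961


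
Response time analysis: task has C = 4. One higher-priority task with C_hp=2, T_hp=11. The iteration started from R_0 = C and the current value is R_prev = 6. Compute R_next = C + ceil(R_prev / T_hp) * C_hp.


R_next = C + ceil(R_prev / T_hp) * C_hp
ceil(6 / 11) = ceil(0.5455) = 1
Interference = 1 * 2 = 2
R_next = 4 + 2 = 6
R_next = R_prev, so the iteration has converged (response time = 6).

6


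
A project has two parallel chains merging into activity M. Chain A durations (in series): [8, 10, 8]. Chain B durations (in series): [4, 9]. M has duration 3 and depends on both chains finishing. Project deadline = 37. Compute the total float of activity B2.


Forward pass: ES(B2) = sum of predecessors on chain B = 4
EF = ES + duration = 4 + 9 = 13
Backward pass: LF(M) = deadline = 37; LS(M) = 37 - 3 = 34
LF(B2) = LS(M) - sum(successors on chain B) = 34 - 0 = 34
LS = LF - duration = 34 - 9 = 25
Total float = LS - ES = 25 - 4 = 21

21


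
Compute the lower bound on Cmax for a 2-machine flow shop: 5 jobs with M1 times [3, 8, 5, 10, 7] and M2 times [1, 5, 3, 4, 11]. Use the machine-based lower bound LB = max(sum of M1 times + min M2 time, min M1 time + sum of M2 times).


LB1 = sum(M1 times) + min(M2 times) = 33 + 1 = 34
LB2 = min(M1 times) + sum(M2 times) = 3 + 24 = 27
Lower bound = max(LB1, LB2) = max(34, 27) = 34

34


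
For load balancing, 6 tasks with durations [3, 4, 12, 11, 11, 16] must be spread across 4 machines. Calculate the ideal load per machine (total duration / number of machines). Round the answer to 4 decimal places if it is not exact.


Total processing time = 3 + 4 + 12 + 11 + 11 + 16 = 57
Number of machines = 4
Ideal balanced load = 57 / 4 = 14.25

14.25


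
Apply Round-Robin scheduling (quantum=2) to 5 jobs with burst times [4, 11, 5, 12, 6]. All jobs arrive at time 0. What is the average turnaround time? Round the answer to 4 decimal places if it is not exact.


Time quantum = 2
Execution trace:
  J1 runs 2 units, time = 2
  J2 runs 2 units, time = 4
  J3 runs 2 units, time = 6
  J4 runs 2 units, time = 8
  J5 runs 2 units, time = 10
  J1 runs 2 units, time = 12
  J2 runs 2 units, time = 14
  J3 runs 2 units, time = 16
  J4 runs 2 units, time = 18
  J5 runs 2 units, time = 20
  J2 runs 2 units, time = 22
  J3 runs 1 units, time = 23
  J4 runs 2 units, time = 25
  J5 runs 2 units, time = 27
  J2 runs 2 units, time = 29
  J4 runs 2 units, time = 31
  J2 runs 2 units, time = 33
  J4 runs 2 units, time = 35
  J2 runs 1 units, time = 36
  J4 runs 2 units, time = 38
Finish times: [12, 36, 23, 38, 27]
Average turnaround = 136/5 = 27.2

27.2


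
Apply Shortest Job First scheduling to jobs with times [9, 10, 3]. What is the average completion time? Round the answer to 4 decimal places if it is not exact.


SJF order (ascending): [3, 9, 10]
Completion times:
  Job 1: burst=3, C=3
  Job 2: burst=9, C=12
  Job 3: burst=10, C=22
Average completion = 37/3 = 12.3333

12.3333


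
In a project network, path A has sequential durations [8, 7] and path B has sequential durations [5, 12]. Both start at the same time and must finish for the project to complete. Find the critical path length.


Path A total = 8 + 7 = 15
Path B total = 5 + 12 = 17
Critical path = longest path = max(15, 17) = 17

17


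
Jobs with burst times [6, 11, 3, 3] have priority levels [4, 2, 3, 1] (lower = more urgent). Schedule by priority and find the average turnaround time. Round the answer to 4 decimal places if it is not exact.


Sort by priority (ascending = highest first):
Order: [(1, 3), (2, 11), (3, 3), (4, 6)]
Completion times:
  Priority 1, burst=3, C=3
  Priority 2, burst=11, C=14
  Priority 3, burst=3, C=17
  Priority 4, burst=6, C=23
Average turnaround = 57/4 = 14.25

14.25


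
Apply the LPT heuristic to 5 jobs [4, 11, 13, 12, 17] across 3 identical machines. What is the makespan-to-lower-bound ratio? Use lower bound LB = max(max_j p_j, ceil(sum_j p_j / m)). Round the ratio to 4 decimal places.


LPT order: [17, 13, 12, 11, 4]
Machine loads after assignment: [17, 17, 23]
LPT makespan = 23
Lower bound = max(max_job, ceil(total/3)) = max(17, 19) = 19
Ratio = 23 / 19 = 1.2105

1.2105


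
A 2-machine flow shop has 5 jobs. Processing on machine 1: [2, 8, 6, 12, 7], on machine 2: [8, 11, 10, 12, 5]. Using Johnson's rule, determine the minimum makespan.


Apply Johnson's rule:
  Group 1 (a <= b): [(1, 2, 8), (3, 6, 10), (2, 8, 11), (4, 12, 12)]
  Group 2 (a > b): [(5, 7, 5)]
Optimal job order: [1, 3, 2, 4, 5]
Schedule:
  Job 1: M1 done at 2, M2 done at 10
  Job 3: M1 done at 8, M2 done at 20
  Job 2: M1 done at 16, M2 done at 31
  Job 4: M1 done at 28, M2 done at 43
  Job 5: M1 done at 35, M2 done at 48
Makespan = 48

48


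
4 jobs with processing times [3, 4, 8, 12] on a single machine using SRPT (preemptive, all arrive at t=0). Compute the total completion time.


Since all jobs arrive at t=0, SRPT equals SPT ordering.
SPT order: [3, 4, 8, 12]
Completion times:
  Job 1: p=3, C=3
  Job 2: p=4, C=7
  Job 3: p=8, C=15
  Job 4: p=12, C=27
Total completion time = 3 + 7 + 15 + 27 = 52

52


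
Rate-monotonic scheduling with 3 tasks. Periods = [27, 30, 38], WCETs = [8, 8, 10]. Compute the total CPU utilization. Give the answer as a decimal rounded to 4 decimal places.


Compute individual utilizations (exact fractions):
  Task 1: C/T = 8/27 (approx. 0.2963)
  Task 2: C/T = 8/30 = 4/15 (approx. 0.2667)
  Task 3: C/T = 10/38 = 5/19 (approx. 0.2632)
Total utilization U = 8/27 + 4/15 + 5/19 = 2119/2565
Rounded to 4 decimal places: U = 0.8261
RM (Liu & Layland) bound for 3 tasks = 0.779763; compare with U = 2119/2565 (approx. 0.826121)
bound < U <= 1, so the RM sufficient condition is not met (inconclusive; an exact test such as response-time analysis is needed).

0.8261


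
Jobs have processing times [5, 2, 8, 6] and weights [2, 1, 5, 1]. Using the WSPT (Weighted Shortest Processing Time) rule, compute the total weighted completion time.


Compute p/w ratios and sort ascending (WSPT): [(8, 5), (2, 1), (5, 2), (6, 1)]
Compute weighted completion times:
  Job (p=8,w=5): C=8, w*C=5*8=40
  Job (p=2,w=1): C=10, w*C=1*10=10
  Job (p=5,w=2): C=15, w*C=2*15=30
  Job (p=6,w=1): C=21, w*C=1*21=21
Total weighted completion time = 101

101


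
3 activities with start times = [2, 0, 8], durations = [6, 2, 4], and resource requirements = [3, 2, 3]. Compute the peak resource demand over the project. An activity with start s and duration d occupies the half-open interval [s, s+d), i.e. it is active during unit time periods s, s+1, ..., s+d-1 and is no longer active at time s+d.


Each activity i is active on [start_i, start_i + duration_i).
Compute total resource usage per time slot:
  t=0: active resources = [2], total = 2
  t=1: active resources = [2], total = 2
  t=2: active resources = [3], total = 3
  t=3: active resources = [3], total = 3
  t=4: active resources = [3], total = 3
  t=5: active resources = [3], total = 3
  t=6: active resources = [3], total = 3
  t=7: active resources = [3], total = 3
  t=8: active resources = [3], total = 3
  t=9: active resources = [3], total = 3
  t=10: active resources = [3], total = 3
  t=11: active resources = [3], total = 3
Peak resource demand = 3

3


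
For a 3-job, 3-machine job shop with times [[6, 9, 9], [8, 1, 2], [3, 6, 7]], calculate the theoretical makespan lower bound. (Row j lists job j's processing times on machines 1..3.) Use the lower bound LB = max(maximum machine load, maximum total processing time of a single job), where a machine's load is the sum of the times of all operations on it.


Machine loads:
  Machine 1: 6 + 8 + 3 = 17
  Machine 2: 9 + 1 + 6 = 16
  Machine 3: 9 + 2 + 7 = 18
Max machine load = 18
Job totals:
  Job 1: 24
  Job 2: 11
  Job 3: 16
Max job total = 24
Lower bound = max(18, 24) = 24

24


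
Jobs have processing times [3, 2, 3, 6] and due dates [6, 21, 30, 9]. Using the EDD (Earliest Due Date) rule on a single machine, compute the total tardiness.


Sort by due date (EDD order): [(3, 6), (6, 9), (2, 21), (3, 30)]
Compute completion times and tardiness:
  Job 1: p=3, d=6, C=3, tardiness=max(0,3-6)=0
  Job 2: p=6, d=9, C=9, tardiness=max(0,9-9)=0
  Job 3: p=2, d=21, C=11, tardiness=max(0,11-21)=0
  Job 4: p=3, d=30, C=14, tardiness=max(0,14-30)=0
Total tardiness = 0

0


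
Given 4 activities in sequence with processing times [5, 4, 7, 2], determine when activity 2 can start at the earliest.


Activity 2 starts after activities 1 through 1 complete.
Predecessor durations: [5]
ES = 5 = 5

5


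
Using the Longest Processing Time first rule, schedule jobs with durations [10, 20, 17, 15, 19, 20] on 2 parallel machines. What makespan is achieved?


Sort jobs in decreasing order (LPT): [20, 20, 19, 17, 15, 10]
Assign each job to the least loaded machine:
  Machine 1: jobs [20, 19, 10], load = 49
  Machine 2: jobs [20, 17, 15], load = 52
Makespan = max load = 52

52


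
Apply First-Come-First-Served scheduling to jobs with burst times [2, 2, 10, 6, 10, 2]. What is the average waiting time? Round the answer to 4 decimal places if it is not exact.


FCFS order (as given): [2, 2, 10, 6, 10, 2]
Waiting times:
  Job 1: wait = 0
  Job 2: wait = 2
  Job 3: wait = 4
  Job 4: wait = 14
  Job 5: wait = 20
  Job 6: wait = 30
Sum of waiting times = 70
Average waiting time = 70/6 = 11.6667

11.6667


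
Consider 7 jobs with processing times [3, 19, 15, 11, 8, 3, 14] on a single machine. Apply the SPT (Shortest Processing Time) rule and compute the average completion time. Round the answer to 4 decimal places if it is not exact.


Sort jobs by processing time (SPT order): [3, 3, 8, 11, 14, 15, 19]
Compute completion times sequentially:
  Job 1: processing = 3, completes at 3
  Job 2: processing = 3, completes at 6
  Job 3: processing = 8, completes at 14
  Job 4: processing = 11, completes at 25
  Job 5: processing = 14, completes at 39
  Job 6: processing = 15, completes at 54
  Job 7: processing = 19, completes at 73
Sum of completion times = 214
Average completion time = 214/7 = 30.5714

30.5714


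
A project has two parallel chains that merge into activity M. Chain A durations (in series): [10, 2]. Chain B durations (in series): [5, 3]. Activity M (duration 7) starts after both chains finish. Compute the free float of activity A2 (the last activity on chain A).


ES(A2) = sum of predecessors on chain A = 10
EF(A2) = ES + duration = 10 + 2 = 12
Successor of A2 is M. ES(M) = max(sum(A), sum(B)) = max(12, 8) = 12
Free float = ES(successor) - EF(current) = 12 - 12 = 0

0


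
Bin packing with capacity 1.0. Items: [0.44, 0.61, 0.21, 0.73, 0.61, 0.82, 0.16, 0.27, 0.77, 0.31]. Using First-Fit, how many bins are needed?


Place items sequentially using First-Fit:
  Item 0.44 -> new Bin 1
  Item 0.61 -> new Bin 2
  Item 0.21 -> Bin 1 (now 0.65)
  Item 0.73 -> new Bin 3
  Item 0.61 -> new Bin 4
  Item 0.82 -> new Bin 5
  Item 0.16 -> Bin 1 (now 0.81)
  Item 0.27 -> Bin 2 (now 0.88)
  Item 0.77 -> new Bin 6
  Item 0.31 -> Bin 4 (now 0.92)
Total bins used = 6

6


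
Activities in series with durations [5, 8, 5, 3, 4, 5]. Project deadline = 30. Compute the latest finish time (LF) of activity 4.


LF(activity 4) = deadline - sum of successor durations
Successors: activities 5 through 6 with durations [4, 5]
Sum of successor durations = 9
LF = 30 - 9 = 21

21


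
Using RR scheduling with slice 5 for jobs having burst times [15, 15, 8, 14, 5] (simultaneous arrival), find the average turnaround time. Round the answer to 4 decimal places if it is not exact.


Time quantum = 5
Execution trace:
  J1 runs 5 units, time = 5
  J2 runs 5 units, time = 10
  J3 runs 5 units, time = 15
  J4 runs 5 units, time = 20
  J5 runs 5 units, time = 25
  J1 runs 5 units, time = 30
  J2 runs 5 units, time = 35
  J3 runs 3 units, time = 38
  J4 runs 5 units, time = 43
  J1 runs 5 units, time = 48
  J2 runs 5 units, time = 53
  J4 runs 4 units, time = 57
Finish times: [48, 53, 38, 57, 25]
Average turnaround = 221/5 = 44.2

44.2


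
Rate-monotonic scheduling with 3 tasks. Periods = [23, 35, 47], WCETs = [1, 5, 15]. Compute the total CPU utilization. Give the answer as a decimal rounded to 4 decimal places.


Compute individual utilizations (exact fractions):
  Task 1: C/T = 1/23 (approx. 0.0435)
  Task 2: C/T = 5/35 = 1/7 (approx. 0.1429)
  Task 3: C/T = 15/47 (approx. 0.3191)
Total utilization U = 1/23 + 1/7 + 15/47 = 3825/7567
Rounded to 4 decimal places: U = 0.5055
RM (Liu & Layland) bound for 3 tasks = 0.779763; compare with U = 3825/7567 (approx. 0.505484)
U <= bound, so schedulable by RM sufficient condition.

0.5055


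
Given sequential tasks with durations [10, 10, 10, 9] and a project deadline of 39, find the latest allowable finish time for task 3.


LF(activity 3) = deadline - sum of successor durations
Successors: activities 4 through 4 with durations [9]
Sum of successor durations = 9
LF = 39 - 9 = 30

30


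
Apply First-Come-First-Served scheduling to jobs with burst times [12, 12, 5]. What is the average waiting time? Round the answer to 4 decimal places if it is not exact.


FCFS order (as given): [12, 12, 5]
Waiting times:
  Job 1: wait = 0
  Job 2: wait = 12
  Job 3: wait = 24
Sum of waiting times = 36
Average waiting time = 36/3 = 12.0

12.0


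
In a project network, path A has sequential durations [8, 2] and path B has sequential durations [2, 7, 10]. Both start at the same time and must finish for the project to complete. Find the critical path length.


Path A total = 8 + 2 = 10
Path B total = 2 + 7 + 10 = 19
Critical path = longest path = max(10, 19) = 19

19


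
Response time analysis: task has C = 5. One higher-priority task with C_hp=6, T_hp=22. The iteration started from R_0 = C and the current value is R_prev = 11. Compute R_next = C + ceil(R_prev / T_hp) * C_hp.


R_next = C + ceil(R_prev / T_hp) * C_hp
ceil(11 / 22) = ceil(0.5) = 1
Interference = 1 * 6 = 6
R_next = 5 + 6 = 11
R_next = R_prev, so the iteration has converged (response time = 11).

11


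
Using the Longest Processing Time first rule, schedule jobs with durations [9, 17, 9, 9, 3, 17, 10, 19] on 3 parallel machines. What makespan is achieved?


Sort jobs in decreasing order (LPT): [19, 17, 17, 10, 9, 9, 9, 3]
Assign each job to the least loaded machine:
  Machine 1: jobs [19, 9], load = 28
  Machine 2: jobs [17, 10, 3], load = 30
  Machine 3: jobs [17, 9, 9], load = 35
Makespan = max load = 35

35


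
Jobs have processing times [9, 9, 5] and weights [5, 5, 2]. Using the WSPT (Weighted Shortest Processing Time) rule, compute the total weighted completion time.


Compute p/w ratios and sort ascending (WSPT): [(9, 5), (9, 5), (5, 2)]
Compute weighted completion times:
  Job (p=9,w=5): C=9, w*C=5*9=45
  Job (p=9,w=5): C=18, w*C=5*18=90
  Job (p=5,w=2): C=23, w*C=2*23=46
Total weighted completion time = 181

181


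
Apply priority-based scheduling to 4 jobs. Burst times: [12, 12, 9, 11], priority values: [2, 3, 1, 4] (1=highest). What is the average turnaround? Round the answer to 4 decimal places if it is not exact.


Sort by priority (ascending = highest first):
Order: [(1, 9), (2, 12), (3, 12), (4, 11)]
Completion times:
  Priority 1, burst=9, C=9
  Priority 2, burst=12, C=21
  Priority 3, burst=12, C=33
  Priority 4, burst=11, C=44
Average turnaround = 107/4 = 26.75

26.75


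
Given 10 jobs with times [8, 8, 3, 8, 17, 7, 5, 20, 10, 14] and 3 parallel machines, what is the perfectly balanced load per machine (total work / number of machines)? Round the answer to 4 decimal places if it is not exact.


Total processing time = 8 + 8 + 3 + 8 + 17 + 7 + 5 + 20 + 10 + 14 = 100
Number of machines = 3
Ideal balanced load = 100 / 3 = 33.3333

33.3333


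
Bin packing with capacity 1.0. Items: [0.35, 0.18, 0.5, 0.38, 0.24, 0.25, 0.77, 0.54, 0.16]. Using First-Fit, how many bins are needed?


Place items sequentially using First-Fit:
  Item 0.35 -> new Bin 1
  Item 0.18 -> Bin 1 (now 0.53)
  Item 0.5 -> new Bin 2
  Item 0.38 -> Bin 1 (now 0.91)
  Item 0.24 -> Bin 2 (now 0.74)
  Item 0.25 -> Bin 2 (now 0.99)
  Item 0.77 -> new Bin 3
  Item 0.54 -> new Bin 4
  Item 0.16 -> Bin 3 (now 0.93)
Total bins used = 4

4


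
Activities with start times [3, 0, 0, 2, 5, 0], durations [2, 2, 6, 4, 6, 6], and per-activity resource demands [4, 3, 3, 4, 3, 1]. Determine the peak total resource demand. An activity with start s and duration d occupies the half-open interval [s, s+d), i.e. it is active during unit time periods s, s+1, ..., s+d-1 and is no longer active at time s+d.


Each activity i is active on [start_i, start_i + duration_i).
Compute total resource usage per time slot:
  t=0: active resources = [3, 3, 1], total = 7
  t=1: active resources = [3, 3, 1], total = 7
  t=2: active resources = [3, 4, 1], total = 8
  t=3: active resources = [4, 3, 4, 1], total = 12
  t=4: active resources = [4, 3, 4, 1], total = 12
  t=5: active resources = [3, 4, 3, 1], total = 11
  t=6: active resources = [3], total = 3
  t=7: active resources = [3], total = 3
  t=8: active resources = [3], total = 3
  t=9: active resources = [3], total = 3
  t=10: active resources = [3], total = 3
Peak resource demand = 12

12


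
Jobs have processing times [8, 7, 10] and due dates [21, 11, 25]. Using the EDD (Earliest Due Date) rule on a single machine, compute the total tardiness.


Sort by due date (EDD order): [(7, 11), (8, 21), (10, 25)]
Compute completion times and tardiness:
  Job 1: p=7, d=11, C=7, tardiness=max(0,7-11)=0
  Job 2: p=8, d=21, C=15, tardiness=max(0,15-21)=0
  Job 3: p=10, d=25, C=25, tardiness=max(0,25-25)=0
Total tardiness = 0

0


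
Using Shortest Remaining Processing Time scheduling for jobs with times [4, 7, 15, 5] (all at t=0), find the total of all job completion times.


Since all jobs arrive at t=0, SRPT equals SPT ordering.
SPT order: [4, 5, 7, 15]
Completion times:
  Job 1: p=4, C=4
  Job 2: p=5, C=9
  Job 3: p=7, C=16
  Job 4: p=15, C=31
Total completion time = 4 + 9 + 16 + 31 = 60

60


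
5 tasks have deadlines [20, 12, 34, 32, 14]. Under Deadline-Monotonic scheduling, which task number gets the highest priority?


Sort tasks by relative deadline (ascending):
  Task 2: deadline = 12
  Task 5: deadline = 14
  Task 1: deadline = 20
  Task 4: deadline = 32
  Task 3: deadline = 34
Priority order (highest first): [2, 5, 1, 4, 3]
Highest priority task = 2

2


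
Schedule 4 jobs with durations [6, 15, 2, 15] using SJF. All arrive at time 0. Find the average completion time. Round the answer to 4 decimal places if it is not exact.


SJF order (ascending): [2, 6, 15, 15]
Completion times:
  Job 1: burst=2, C=2
  Job 2: burst=6, C=8
  Job 3: burst=15, C=23
  Job 4: burst=15, C=38
Average completion = 71/4 = 17.75

17.75


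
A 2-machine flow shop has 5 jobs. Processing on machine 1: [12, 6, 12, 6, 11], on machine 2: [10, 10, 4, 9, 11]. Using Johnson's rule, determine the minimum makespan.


Apply Johnson's rule:
  Group 1 (a <= b): [(2, 6, 10), (4, 6, 9), (5, 11, 11)]
  Group 2 (a > b): [(1, 12, 10), (3, 12, 4)]
Optimal job order: [2, 4, 5, 1, 3]
Schedule:
  Job 2: M1 done at 6, M2 done at 16
  Job 4: M1 done at 12, M2 done at 25
  Job 5: M1 done at 23, M2 done at 36
  Job 1: M1 done at 35, M2 done at 46
  Job 3: M1 done at 47, M2 done at 51
Makespan = 51

51


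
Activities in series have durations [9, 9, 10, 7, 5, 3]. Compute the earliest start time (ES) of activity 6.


Activity 6 starts after activities 1 through 5 complete.
Predecessor durations: [9, 9, 10, 7, 5]
ES = 9 + 9 + 10 + 7 + 5 = 40

40


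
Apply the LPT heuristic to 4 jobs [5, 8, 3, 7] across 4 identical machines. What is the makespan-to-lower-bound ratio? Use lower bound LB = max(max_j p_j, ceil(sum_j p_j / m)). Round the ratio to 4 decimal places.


LPT order: [8, 7, 5, 3]
Machine loads after assignment: [8, 7, 5, 3]
LPT makespan = 8
Lower bound = max(max_job, ceil(total/4)) = max(8, 6) = 8
Ratio = 8 / 8 = 1.0

1.0


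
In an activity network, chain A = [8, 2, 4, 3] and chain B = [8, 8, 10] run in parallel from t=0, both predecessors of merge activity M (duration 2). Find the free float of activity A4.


ES(A4) = sum of predecessors on chain A = 14
EF(A4) = ES + duration = 14 + 3 = 17
Successor of A4 is M. ES(M) = max(sum(A), sum(B)) = max(17, 26) = 26
Free float = ES(successor) - EF(current) = 26 - 17 = 9

9


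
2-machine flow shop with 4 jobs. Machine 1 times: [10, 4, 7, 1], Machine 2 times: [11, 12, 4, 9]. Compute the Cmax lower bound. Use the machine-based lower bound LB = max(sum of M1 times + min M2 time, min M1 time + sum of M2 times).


LB1 = sum(M1 times) + min(M2 times) = 22 + 4 = 26
LB2 = min(M1 times) + sum(M2 times) = 1 + 36 = 37
Lower bound = max(LB1, LB2) = max(26, 37) = 37

37


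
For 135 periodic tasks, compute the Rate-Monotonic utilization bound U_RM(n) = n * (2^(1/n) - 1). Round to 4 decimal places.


Compute 2^(1/135) = 1.0051476273
Subtract 1: 1.0051476273 - 1 = 0.0051476273
Multiply by n: 135 * 0.0051476273 = 0.6949296855
Round to 4 dp: 0.6949

0.6949


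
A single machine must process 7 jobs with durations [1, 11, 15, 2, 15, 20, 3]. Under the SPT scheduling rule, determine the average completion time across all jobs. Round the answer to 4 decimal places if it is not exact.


Sort jobs by processing time (SPT order): [1, 2, 3, 11, 15, 15, 20]
Compute completion times sequentially:
  Job 1: processing = 1, completes at 1
  Job 2: processing = 2, completes at 3
  Job 3: processing = 3, completes at 6
  Job 4: processing = 11, completes at 17
  Job 5: processing = 15, completes at 32
  Job 6: processing = 15, completes at 47
  Job 7: processing = 20, completes at 67
Sum of completion times = 173
Average completion time = 173/7 = 24.7143

24.7143


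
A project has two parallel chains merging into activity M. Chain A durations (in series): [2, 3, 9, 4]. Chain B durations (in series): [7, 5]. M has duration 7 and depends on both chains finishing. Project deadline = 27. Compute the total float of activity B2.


Forward pass: ES(B2) = sum of predecessors on chain B = 7
EF = ES + duration = 7 + 5 = 12
Backward pass: LF(M) = deadline = 27; LS(M) = 27 - 7 = 20
LF(B2) = LS(M) - sum(successors on chain B) = 20 - 0 = 20
LS = LF - duration = 20 - 5 = 15
Total float = LS - ES = 15 - 7 = 8

8


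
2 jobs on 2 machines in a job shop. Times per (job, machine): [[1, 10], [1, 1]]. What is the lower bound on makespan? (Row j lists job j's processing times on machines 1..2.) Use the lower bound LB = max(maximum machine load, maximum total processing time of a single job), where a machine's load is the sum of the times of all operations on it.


Machine loads:
  Machine 1: 1 + 1 = 2
  Machine 2: 10 + 1 = 11
Max machine load = 11
Job totals:
  Job 1: 11
  Job 2: 2
Max job total = 11
Lower bound = max(11, 11) = 11

11


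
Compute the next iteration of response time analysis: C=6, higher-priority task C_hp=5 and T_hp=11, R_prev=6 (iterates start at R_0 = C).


R_next = C + ceil(R_prev / T_hp) * C_hp
ceil(6 / 11) = ceil(0.5455) = 1
Interference = 1 * 5 = 5
R_next = 6 + 5 = 11

11


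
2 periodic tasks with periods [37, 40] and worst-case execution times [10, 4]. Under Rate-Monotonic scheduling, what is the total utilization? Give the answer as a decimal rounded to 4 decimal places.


Compute individual utilizations (exact fractions):
  Task 1: C/T = 10/37 (approx. 0.2703)
  Task 2: C/T = 4/40 = 1/10 (approx. 0.1)
Total utilization U = 10/37 + 1/10 = 137/370
Rounded to 4 decimal places: U = 0.3703
RM (Liu & Layland) bound for 2 tasks = 0.828427; compare with U = 137/370 (approx. 0.370270)
U <= bound, so schedulable by RM sufficient condition.

0.3703
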